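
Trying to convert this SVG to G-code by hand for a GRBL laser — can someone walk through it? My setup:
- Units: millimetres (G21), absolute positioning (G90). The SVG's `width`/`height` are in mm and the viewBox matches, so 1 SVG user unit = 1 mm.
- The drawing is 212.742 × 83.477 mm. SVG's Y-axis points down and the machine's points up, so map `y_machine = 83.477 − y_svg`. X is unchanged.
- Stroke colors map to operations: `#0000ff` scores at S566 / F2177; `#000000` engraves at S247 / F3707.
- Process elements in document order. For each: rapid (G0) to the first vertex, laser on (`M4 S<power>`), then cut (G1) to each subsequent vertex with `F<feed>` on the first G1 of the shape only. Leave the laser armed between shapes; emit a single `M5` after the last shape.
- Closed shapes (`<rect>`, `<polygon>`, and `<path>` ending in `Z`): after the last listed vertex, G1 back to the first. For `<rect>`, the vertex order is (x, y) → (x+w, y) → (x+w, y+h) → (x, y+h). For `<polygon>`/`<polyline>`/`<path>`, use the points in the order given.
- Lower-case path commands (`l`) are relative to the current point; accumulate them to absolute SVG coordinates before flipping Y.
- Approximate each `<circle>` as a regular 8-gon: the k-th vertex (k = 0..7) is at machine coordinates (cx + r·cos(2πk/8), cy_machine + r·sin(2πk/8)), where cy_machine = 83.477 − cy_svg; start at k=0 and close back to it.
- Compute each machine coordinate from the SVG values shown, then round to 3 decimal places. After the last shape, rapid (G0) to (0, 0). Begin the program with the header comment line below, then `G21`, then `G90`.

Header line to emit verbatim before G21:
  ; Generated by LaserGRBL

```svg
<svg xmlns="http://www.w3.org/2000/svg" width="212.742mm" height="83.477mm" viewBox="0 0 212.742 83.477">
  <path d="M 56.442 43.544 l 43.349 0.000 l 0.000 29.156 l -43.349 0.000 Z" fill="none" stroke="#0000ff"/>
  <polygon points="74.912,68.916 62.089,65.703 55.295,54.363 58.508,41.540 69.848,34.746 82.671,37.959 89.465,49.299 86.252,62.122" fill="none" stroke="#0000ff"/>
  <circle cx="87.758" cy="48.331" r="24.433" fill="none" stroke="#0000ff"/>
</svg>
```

Since the viewBox matches the mm dimensions, user units are millimetres directly. The only transform is the Y-flip y_m = 83.477 − y_svg.

Shape 1 is a rectangle drawn with `<path>`. Its stroke #0000ff means score at S566, F2177. After flipping Y the toolpath is (56.442,39.933) → (99.791,39.933) → (99.791,10.777) → (56.442,10.777) → (56.442,39.933), returning to the start.

Shape 2 is a regular polygon drawn with `<polygon>`. Its stroke #0000ff means score at S566, F2177. After flipping Y the toolpath is (74.912,14.561) → (62.089,17.774) → (55.295,29.114) → (58.508,41.937) → (69.848,48.731) → (82.671,45.518) → (89.465,34.178) → (86.252,21.355) → (74.912,14.561), returning to the start.

Shape 3 is a circle drawn with `<circle>`. Its stroke #0000ff means score at S566, F2177. After flipping Y the toolpath is (112.191,35.146) → (105.035,52.423) → (87.758,59.579) → (70.481,52.423) → (63.325,35.146) → (70.481,17.869) → (87.758,10.713) → (105.035,17.869) → (112.191,35.146), returning to the start.

; Generated by LaserGRBL
G21
G90
G0 X56.442 Y39.933
M4 S566
G1 X99.791 Y39.933 F2177
G1 X99.791 Y10.777
G1 X56.442 Y10.777
G1 X56.442 Y39.933
G0 X74.912 Y14.561
M4 S566
G1 X62.089 Y17.774 F2177
G1 X55.295 Y29.114
G1 X58.508 Y41.937
G1 X69.848 Y48.731
G1 X82.671 Y45.518
G1 X89.465 Y34.178
G1 X86.252 Y21.355
G1 X74.912 Y14.561
G0 X112.191 Y35.146
M4 S566
G1 X105.035 Y52.423 F2177
G1 X87.758 Y59.579
G1 X70.481 Y52.423
G1 X63.325 Y35.146
G1 X70.481 Y17.869
G1 X87.758 Y10.713
G1 X105.035 Y17.869
G1 X112.191 Y35.146
M5
G0 X0.000 Y0.000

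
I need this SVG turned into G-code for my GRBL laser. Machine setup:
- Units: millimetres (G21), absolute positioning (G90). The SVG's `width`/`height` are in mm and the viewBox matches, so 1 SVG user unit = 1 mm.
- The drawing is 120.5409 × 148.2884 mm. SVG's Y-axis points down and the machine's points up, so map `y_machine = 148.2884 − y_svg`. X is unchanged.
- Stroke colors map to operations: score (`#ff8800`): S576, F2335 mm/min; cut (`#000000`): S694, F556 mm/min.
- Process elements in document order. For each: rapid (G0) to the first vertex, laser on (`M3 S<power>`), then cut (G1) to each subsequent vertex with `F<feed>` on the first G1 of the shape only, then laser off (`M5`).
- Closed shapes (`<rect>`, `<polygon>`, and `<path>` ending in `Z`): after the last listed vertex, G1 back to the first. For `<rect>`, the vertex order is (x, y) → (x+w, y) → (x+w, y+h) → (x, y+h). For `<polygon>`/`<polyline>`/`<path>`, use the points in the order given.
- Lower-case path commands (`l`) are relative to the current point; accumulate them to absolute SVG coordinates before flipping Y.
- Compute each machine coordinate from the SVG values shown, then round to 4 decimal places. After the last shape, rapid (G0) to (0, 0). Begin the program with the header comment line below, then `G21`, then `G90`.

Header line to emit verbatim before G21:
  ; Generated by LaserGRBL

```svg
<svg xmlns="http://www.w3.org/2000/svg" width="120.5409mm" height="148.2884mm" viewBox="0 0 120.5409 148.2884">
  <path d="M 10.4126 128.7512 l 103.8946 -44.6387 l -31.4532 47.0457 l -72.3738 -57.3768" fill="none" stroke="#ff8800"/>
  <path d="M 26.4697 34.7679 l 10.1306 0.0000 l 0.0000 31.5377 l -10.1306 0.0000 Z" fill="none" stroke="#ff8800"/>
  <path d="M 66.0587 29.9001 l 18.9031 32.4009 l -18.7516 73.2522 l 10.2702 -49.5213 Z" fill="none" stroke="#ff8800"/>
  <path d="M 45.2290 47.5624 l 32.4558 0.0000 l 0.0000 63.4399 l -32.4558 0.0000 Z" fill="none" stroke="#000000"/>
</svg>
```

viewBox `0 0 120.5409 148.2884` with mm width/height → 1 unit = 1 mm. Flip: y_m = 148.2884 − y_svg.

**Shape 1** — `<path>` open polyline, stroke `#ff8800` → score (S576, F2335). Machine vertices: (10.4126,19.5372) → (114.3072,64.1759) → (82.8540,17.1302) → (10.4802,74.5070). Open path.

**Shape 2** — `<path>` rectangle, stroke `#ff8800` → score (S576, F2335). Machine vertices: (26.4697,113.5205) → (36.6003,113.5205) → (36.6003,81.9828) → (26.4697,81.9828) → (26.4697,113.5205). Closed: final G1 returns to the first vertex.

**Shape 3** — `<path>` closed polygon, stroke `#ff8800` → score (S576, F2335). Machine vertices: (66.0587,118.3883) → (84.9618,85.9874) → (66.2102,12.7352) → (76.4804,62.2565) → (66.0587,118.3883). Closed: final G1 returns to the first vertex.

**Shape 4** — `<path>` rectangle, stroke `#000000` → cut (S694, F556). Machine vertices: (45.2290,100.7260) → (77.6848,100.7260) → (77.6848,37.2861) → (45.2290,37.2861) → (45.2290,100.7260). Closed: final G1 returns to the first vertex.

; Generated by LaserGRBL
G21
G90
G0 X10.4126 Y19.5372
M3 S576
G1 X114.3072 Y64.1759 F2335
G1 X82.8540 Y17.1302
G1 X10.4802 Y74.5070
M5
G0 X26.4697 Y113.5205
M3 S576
G1 X36.6003 Y113.5205 F2335
G1 X36.6003 Y81.9828
G1 X26.4697 Y81.9828
G1 X26.4697 Y113.5205
M5
G0 X66.0587 Y118.3883
M3 S576
G1 X84.9618 Y85.9874 F2335
G1 X66.2102 Y12.7352
G1 X76.4804 Y62.2565
G1 X66.0587 Y118.3883
M5
G0 X45.2290 Y100.7260
M3 S694
G1 X77.6848 Y100.7260 F556
G1 X77.6848 Y37.2861
G1 X45.2290 Y37.2861
G1 X45.2290 Y100.7260
M5
G0 X0.0000 Y0.0000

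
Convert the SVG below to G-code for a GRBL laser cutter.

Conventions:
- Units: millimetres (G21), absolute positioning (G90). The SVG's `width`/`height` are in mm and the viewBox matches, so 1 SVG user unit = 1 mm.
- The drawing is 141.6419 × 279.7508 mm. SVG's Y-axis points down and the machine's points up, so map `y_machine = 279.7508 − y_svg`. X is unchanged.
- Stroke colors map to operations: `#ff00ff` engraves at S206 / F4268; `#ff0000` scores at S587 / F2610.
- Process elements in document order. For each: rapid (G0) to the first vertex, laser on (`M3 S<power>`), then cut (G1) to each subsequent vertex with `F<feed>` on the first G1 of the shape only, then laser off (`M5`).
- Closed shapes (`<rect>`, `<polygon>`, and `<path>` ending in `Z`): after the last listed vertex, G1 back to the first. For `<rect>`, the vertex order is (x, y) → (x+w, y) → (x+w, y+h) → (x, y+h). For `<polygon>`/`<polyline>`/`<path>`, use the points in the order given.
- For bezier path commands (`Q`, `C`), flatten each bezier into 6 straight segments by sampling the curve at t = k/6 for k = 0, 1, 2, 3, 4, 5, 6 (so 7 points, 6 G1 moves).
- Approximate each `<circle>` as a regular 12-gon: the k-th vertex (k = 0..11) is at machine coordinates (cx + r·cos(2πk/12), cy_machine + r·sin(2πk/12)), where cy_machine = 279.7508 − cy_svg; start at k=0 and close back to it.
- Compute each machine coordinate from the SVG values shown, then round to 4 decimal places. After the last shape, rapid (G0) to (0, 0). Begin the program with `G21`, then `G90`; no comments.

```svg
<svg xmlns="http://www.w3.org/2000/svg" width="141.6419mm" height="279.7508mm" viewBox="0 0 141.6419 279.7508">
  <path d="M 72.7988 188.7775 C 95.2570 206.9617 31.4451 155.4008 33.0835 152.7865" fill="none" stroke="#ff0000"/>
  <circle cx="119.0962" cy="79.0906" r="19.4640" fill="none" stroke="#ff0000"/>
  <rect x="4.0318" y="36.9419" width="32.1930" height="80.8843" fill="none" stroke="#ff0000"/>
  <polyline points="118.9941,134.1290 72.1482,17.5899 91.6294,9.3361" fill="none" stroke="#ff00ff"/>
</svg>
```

1 u = 1 mm; y_m = 279.7508 − y.

[1] `<path>` cubic bezier, #ff0000→score S587 F2610: (72.7988,90.9733) → (77.5411,87.1438) → (72.1196,91.6415) → (60.7486,101.1694) → (47.6426,112.4305) → (37.0161,122.1278) → (33.0835,126.9643)

[2] `<circle>` circle, #ff0000→score S587 F2610: (138.5602,200.6602) → (135.9525,210.3922) → (128.8282,217.5165) → (119.0962,220.1242) → (109.3642,217.5165) → (102.2399,210.3922) → (99.6322,200.6602) → (102.2399,190.9282) → (109.3642,183.8039) → (119.0962,181.1962) → (128.8282,183.8039) → (135.9525,190.9282) → (138.5602,200.6602) (closed)

[3] `<rect>` rectangle, #ff0000→score S587 F2610: (4.0318,242.8089) → (36.2248,242.8089) → (36.2248,161.9246) → (4.0318,161.9246) → (4.0318,242.8089) (closed)

[4] `<polyline>` open polyline, #ff00ff→engrave S206 F4268: (118.9941,145.6218) → (72.1482,262.1609) → (91.6294,270.4147)

G21
G90
G0 X72.7988 Y90.9733
M3 S587
G1 X77.5411 Y87.1438 F2610
G1 X72.1196 Y91.6415
G1 X60.7486 Y101.1694
G1 X47.6426 Y112.4305
G1 X37.0161 Y122.1278
G1 X33.0835 Y126.9643
M5
G0 X138.5602 Y200.6602
M3 S587
G1 X135.9525 Y210.3922 F2610
G1 X128.8282 Y217.5165
G1 X119.0962 Y220.1242
G1 X109.3642 Y217.5165
G1 X102.2399 Y210.3922
G1 X99.6322 Y200.6602
G1 X102.2399 Y190.9282
G1 X109.3642 Y183.8039
G1 X119.0962 Y181.1962
G1 X128.8282 Y183.8039
G1 X135.9525 Y190.9282
G1 X138.5602 Y200.6602
M5
G0 X4.0318 Y242.8089
M3 S587
G1 X36.2248 Y242.8089 F2610
G1 X36.2248 Y161.9246
G1 X4.0318 Y161.9246
G1 X4.0318 Y242.8089
M5
G0 X118.9941 Y145.6218
M3 S206
G1 X72.1482 Y262.1609 F4268
G1 X91.6294 Y270.4147
M5
G0 X0.0000 Y0.0000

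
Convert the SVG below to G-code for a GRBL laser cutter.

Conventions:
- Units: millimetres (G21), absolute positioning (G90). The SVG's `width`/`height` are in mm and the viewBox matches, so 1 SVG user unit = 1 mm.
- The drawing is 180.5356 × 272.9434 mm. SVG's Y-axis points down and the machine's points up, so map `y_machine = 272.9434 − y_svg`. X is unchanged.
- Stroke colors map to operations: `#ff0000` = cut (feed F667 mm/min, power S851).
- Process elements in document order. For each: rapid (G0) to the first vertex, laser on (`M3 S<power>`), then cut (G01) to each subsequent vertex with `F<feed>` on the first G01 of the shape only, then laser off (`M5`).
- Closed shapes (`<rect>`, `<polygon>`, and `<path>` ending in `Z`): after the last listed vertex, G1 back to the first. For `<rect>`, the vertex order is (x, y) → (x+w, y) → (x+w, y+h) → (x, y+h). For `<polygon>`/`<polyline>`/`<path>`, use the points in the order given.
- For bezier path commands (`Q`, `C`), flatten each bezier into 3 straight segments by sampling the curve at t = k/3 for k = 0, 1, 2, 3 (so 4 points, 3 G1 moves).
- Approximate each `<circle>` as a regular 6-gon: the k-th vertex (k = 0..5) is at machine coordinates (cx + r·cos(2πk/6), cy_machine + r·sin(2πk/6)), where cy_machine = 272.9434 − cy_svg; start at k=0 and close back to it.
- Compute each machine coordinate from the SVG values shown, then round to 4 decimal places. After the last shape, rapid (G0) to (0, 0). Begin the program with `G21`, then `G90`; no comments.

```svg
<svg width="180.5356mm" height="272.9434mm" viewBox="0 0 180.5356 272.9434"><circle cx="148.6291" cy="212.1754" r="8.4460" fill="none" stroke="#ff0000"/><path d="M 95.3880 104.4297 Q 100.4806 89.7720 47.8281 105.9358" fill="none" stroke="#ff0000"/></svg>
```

viewBox `0 0 180.5356 272.9434` with mm width/height → 1 unit = 1 mm. Flip: y_m = 272.9434 − y_svg.

**Shape 1** — `<circle>` circle, stroke `#ff0000` → cut (S851, F667). Machine vertices: (157.0751,60.7680) → (152.8521,68.0825) → (144.4061,68.0825) → (140.1831,60.7680) → (144.4061,53.4535) → (152.8521,53.4535) → (157.0751,60.7680). Closed: final G1 returns to the first vertex.

**Shape 2** — `<path>` quadratic bezier, stroke `#ff0000` → cut (S851, F667). Control points (SVG): P0=(95.3880,104.4297), P1=(100.4806,89.7720), P2=(47.8281,105.9358); sampled at t=k/3. Machine vertices: (95.3880,168.5137) → (92.3669,174.8609) → (76.5136,174.3589) → (47.8281,167.0076). Open path.

G21
G90
G0 X157.0751 Y60.7680
M3 S851
G01 X152.8521 Y68.0825 F667
G01 X144.4061 Y68.0825
G01 X140.1831 Y60.7680
G01 X144.4061 Y53.4535
G01 X152.8521 Y53.4535
G01 X157.0751 Y60.7680
M5
G0 X95.3880 Y168.5137
M3 S851
G01 X92.3669 Y174.8609 F667
G01 X76.5136 Y174.3589
G01 X47.8281 Y167.0076
M5
G0 X0.0000 Y0.0000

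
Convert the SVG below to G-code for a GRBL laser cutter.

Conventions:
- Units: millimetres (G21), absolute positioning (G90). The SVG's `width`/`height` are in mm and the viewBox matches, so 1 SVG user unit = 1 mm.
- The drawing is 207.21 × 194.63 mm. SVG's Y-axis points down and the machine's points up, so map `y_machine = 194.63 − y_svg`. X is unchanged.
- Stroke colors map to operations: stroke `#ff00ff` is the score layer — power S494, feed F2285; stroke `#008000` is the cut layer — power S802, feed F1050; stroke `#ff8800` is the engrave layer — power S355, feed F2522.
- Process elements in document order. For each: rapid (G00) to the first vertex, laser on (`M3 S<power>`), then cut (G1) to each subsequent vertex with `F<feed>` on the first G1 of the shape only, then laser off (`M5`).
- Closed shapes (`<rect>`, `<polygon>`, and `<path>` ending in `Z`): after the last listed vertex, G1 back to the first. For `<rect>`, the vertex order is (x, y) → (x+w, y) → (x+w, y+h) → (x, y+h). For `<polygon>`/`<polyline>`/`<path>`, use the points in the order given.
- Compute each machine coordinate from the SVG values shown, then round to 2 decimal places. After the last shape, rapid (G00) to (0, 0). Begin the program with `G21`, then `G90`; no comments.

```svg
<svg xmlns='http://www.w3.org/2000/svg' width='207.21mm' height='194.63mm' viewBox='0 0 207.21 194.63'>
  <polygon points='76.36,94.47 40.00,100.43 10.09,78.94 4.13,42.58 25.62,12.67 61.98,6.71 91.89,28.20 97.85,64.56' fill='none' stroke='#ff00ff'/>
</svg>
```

1 u = 1 mm; y_m = 194.63 − y.

[1] `<polygon>` regular polygon, #ff00ff→score S494 F2285: (76.36,100.16) → (40.00,94.20) → (10.09,115.69) → (4.13,152.05) → (25.62,181.96) → (61.98,187.92) → (91.89,166.43) → (97.85,130.07) → (76.36,100.16) (closed)

G21
G90
G00 X76.36 Y100.16
M3 S494
G1 X40.00 Y94.20 F2285
G1 X10.09 Y115.69
G1 X4.13 Y152.05
G1 X25.62 Y181.96
G1 X61.98 Y187.92
G1 X91.89 Y166.43
G1 X97.85 Y130.07
G1 X76.36 Y100.16
M5
G00 X0.00 Y0.00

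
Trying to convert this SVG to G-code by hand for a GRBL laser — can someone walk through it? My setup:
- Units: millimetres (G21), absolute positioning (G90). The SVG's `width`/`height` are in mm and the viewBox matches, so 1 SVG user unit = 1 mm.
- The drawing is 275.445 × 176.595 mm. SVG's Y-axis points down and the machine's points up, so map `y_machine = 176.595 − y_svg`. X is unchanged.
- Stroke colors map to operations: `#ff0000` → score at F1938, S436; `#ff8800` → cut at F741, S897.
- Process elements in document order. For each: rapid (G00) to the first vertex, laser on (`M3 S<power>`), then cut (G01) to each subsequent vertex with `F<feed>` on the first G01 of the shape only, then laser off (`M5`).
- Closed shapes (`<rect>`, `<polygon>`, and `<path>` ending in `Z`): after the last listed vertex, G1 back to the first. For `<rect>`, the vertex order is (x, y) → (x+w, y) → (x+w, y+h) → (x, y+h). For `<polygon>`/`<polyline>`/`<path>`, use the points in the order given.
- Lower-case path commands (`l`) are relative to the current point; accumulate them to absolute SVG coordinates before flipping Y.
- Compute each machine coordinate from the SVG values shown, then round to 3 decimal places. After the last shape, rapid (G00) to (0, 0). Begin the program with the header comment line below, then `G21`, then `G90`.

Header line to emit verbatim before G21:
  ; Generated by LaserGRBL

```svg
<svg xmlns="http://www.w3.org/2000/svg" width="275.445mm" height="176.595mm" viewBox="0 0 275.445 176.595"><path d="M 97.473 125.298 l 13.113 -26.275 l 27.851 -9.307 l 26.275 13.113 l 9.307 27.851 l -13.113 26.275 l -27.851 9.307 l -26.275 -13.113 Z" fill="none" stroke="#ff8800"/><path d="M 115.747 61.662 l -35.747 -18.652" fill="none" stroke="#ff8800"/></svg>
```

; Generated by LaserGRBL
G21
G90
G00 X97.473 Y51.297
M3 S897
G01 X110.586 Y77.572 F741
G01 X138.437 Y86.879
G01 X164.712 Y73.766
G01 X174.019 Y45.915
G01 X160.906 Y19.640
G01 X133.055 Y10.333
G01 X106.780 Y23.446
G01 X97.473 Y51.297
M5
G00 X115.747 Y114.933
M3 S897
G01 X80.000 Y133.585 F741
M5
G00 X0.000 Y0.000

1 u = 1 mm; y_m = 176.595 − y.

[1] `<path>` regular polygon, #ff8800→cut S897 F741: (97.473,51.297) → (110.586,77.572) → (138.437,86.879) → (164.712,73.766) → (174.019,45.915) → (160.906,19.640) → (133.055,10.333) → (106.780,23.446) → (97.473,51.297) (closed)

[2] `<path>` line segment, #ff8800→cut S897 F741: (115.747,114.933) → (80.000,133.585)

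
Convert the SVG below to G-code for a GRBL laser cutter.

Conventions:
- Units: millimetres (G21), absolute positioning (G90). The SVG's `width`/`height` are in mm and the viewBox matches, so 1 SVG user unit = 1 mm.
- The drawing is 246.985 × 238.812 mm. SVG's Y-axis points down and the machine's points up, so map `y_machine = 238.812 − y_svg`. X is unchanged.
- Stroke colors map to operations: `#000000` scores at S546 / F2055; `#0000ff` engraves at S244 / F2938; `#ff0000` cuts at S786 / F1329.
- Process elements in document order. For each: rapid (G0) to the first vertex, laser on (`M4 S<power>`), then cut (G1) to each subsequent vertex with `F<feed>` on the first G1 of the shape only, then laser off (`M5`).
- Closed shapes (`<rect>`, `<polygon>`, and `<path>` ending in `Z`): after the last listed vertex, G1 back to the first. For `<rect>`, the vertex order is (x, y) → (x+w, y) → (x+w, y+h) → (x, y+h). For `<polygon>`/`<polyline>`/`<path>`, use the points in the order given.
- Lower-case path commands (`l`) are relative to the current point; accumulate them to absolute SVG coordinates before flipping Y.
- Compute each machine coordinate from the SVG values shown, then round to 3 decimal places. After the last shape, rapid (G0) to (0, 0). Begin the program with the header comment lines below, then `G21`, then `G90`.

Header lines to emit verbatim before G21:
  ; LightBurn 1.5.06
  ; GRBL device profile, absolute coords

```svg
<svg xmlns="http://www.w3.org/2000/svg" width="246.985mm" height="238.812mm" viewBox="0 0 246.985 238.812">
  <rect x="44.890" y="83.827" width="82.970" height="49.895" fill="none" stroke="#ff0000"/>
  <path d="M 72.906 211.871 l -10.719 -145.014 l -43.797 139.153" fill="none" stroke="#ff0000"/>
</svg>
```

; LightBurn 1.5.06
; GRBL device profile, absolute coords
G21
G90
G0 X44.890 Y154.985
M4 S786
G1 X127.860 Y154.985 F1329
G1 X127.860 Y105.090
G1 X44.890 Y105.090
G1 X44.890 Y154.985
M5
G0 X72.906 Y26.941
M4 S786
G1 X62.187 Y171.955 F1329
G1 X18.390 Y32.802
M5
G0 X0.000 Y0.000

1 u = 1 mm; y_m = 238.812 − y.

[1] `<rect>` rectangle, #ff0000→cut S786 F1329: (44.890,154.985) → (127.860,154.985) → (127.860,105.090) → (44.890,105.090) → (44.890,154.985) (closed)

[2] `<path>` open polyline, #ff0000→cut S786 F1329: (72.906,26.941) → (62.187,171.955) → (18.390,32.802)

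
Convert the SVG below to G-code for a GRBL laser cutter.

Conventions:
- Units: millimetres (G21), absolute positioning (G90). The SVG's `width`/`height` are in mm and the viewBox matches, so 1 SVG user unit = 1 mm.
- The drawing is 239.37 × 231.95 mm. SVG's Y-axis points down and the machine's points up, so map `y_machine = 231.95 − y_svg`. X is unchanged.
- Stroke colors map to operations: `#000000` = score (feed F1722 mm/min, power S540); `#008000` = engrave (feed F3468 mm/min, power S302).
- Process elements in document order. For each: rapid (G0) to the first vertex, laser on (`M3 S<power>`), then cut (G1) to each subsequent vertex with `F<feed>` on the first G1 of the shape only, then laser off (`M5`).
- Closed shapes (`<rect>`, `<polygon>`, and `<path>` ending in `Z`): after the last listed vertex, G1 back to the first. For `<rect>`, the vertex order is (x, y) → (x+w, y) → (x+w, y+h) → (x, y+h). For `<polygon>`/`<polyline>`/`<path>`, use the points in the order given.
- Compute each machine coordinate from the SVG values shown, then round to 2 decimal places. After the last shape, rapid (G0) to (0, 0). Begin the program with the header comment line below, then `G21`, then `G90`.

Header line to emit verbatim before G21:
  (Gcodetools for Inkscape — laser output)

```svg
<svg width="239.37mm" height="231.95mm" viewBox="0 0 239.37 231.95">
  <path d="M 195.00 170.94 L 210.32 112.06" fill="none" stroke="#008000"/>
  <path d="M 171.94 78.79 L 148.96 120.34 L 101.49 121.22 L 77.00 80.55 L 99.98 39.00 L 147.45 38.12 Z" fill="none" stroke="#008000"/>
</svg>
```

viewBox `0 0 239.37 231.95` with mm width/height → 1 unit = 1 mm. Flip: y_m = 231.95 − y_svg.

**Shape 1** — `<path>` line segment, stroke `#008000` → engrave (S302, F3468). Machine vertices: (195.00,61.01) → (210.32,119.89). Open path.

**Shape 2** — `<path>` regular polygon, stroke `#008000` → engrave (S302, F3468). Machine vertices: (171.94,153.16) → (148.96,111.61) → (101.49,110.73) → (77.00,151.40) → (99.98,192.95) → (147.45,193.83) → (171.94,153.16). Closed: final G1 returns to the first vertex.

(Gcodetools for Inkscape — laser output)
G21
G90
G0 X195.00 Y61.01
M3 S302
G1 X210.32 Y119.89 F3468
M5
G0 X171.94 Y153.16
M3 S302
G1 X148.96 Y111.61 F3468
G1 X101.49 Y110.73
G1 X77.00 Y151.40
G1 X99.98 Y192.95
G1 X147.45 Y193.83
G1 X171.94 Y153.16
M5
G0 X0.00 Y0.00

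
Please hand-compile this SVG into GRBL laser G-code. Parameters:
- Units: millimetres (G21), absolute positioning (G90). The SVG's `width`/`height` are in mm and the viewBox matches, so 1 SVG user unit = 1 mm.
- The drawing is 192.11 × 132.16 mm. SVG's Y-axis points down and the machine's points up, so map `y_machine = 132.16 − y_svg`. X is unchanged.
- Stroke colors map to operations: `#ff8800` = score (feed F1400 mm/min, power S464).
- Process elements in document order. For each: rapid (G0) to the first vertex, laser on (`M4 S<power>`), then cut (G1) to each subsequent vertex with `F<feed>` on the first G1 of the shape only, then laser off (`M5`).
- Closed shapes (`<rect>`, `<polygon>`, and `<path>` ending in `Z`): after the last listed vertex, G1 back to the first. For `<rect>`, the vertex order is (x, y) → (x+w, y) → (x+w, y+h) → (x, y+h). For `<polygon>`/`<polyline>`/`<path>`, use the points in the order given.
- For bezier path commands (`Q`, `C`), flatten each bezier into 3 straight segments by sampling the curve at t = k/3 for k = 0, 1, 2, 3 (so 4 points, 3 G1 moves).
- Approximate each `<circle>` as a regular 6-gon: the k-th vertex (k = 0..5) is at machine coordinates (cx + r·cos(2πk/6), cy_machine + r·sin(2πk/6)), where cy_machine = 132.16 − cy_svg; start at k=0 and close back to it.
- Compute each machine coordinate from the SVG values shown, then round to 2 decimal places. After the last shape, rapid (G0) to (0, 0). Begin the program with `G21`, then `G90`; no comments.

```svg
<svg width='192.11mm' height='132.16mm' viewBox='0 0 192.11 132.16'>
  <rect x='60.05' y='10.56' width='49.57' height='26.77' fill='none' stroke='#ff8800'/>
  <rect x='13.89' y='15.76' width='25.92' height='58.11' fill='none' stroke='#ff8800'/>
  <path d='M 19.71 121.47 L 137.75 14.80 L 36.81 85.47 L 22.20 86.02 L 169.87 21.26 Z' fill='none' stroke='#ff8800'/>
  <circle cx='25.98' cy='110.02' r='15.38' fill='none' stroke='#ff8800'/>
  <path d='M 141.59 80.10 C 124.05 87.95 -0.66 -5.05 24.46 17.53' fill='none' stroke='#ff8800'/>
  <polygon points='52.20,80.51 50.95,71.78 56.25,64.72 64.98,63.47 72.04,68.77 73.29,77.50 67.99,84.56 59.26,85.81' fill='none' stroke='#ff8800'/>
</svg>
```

viewBox `0 0 192.11 132.16` with mm width/height → 1 unit = 1 mm. Flip: y_m = 132.16 − y_svg.

**Shape 1** — `<rect>` rectangle, stroke `#ff8800` → score (S464, F1400). Machine vertices: (60.05,121.60) → (109.62,121.60) → (109.62,94.83) → (60.05,94.83) → (60.05,121.60). Closed: final G1 returns to the first vertex.

**Shape 2** — `<rect>` rectangle, stroke `#ff8800` → score (S464, F1400). Machine vertices: (13.89,116.40) → (39.81,116.40) → (39.81,58.29) → (13.89,58.29) → (13.89,116.40). Closed: final G1 returns to the first vertex.

**Shape 3** — `<path>` closed polygon, stroke `#ff8800` → score (S464, F1400). Machine vertices: (19.71,10.69) → (137.75,117.36) → (36.81,46.69) → (22.20,46.14) → (169.87,110.90) → (19.71,10.69). Closed: final G1 returns to the first vertex.

**Shape 4** — `<circle>` circle, stroke `#ff8800` → score (S464, F1400). Machine vertices: (41.36,22.14) → (33.67,35.46) → (18.29,35.46) → (10.60,22.14) → (18.29,8.82) → (33.67,8.82) → (41.36,22.14). Closed: final G1 returns to the first vertex.

**Shape 5** — `<path>` cubic bezier, stroke `#ff8800` → score (S464, F1400). Control points (SVG): P0=(141.59,80.10), P1=(124.05,87.95), P2=(-0.66,-5.05), P3=(24.46,17.53); sampled at t=k/3. Machine vertices: (141.59,52.06) → (97.85,69.81) → (39.76,106.70) → (24.46,114.63). Open path.

**Shape 6** — `<polygon>` regular polygon, stroke `#ff8800` → score (S464, F1400). Machine vertices: (52.20,51.65) → (50.95,60.38) → (56.25,67.44) → (64.98,68.69) → (72.04,63.39) → (73.29,54.66) → (67.99,47.60) → (59.26,46.35) → (52.20,51.65). Closed: final G1 returns to the first vertex.

G21
G90
G0 X60.05 Y121.60
M4 S464
G1 X109.62 Y121.60 F1400
G1 X109.62 Y94.83
G1 X60.05 Y94.83
G1 X60.05 Y121.60
M5
G0 X13.89 Y116.40
M4 S464
G1 X39.81 Y116.40 F1400
G1 X39.81 Y58.29
G1 X13.89 Y58.29
G1 X13.89 Y116.40
M5
G0 X19.71 Y10.69
M4 S464
G1 X137.75 Y117.36 F1400
G1 X36.81 Y46.69
G1 X22.20 Y46.14
G1 X169.87 Y110.90
G1 X19.71 Y10.69
M5
G0 X41.36 Y22.14
M4 S464
G1 X33.67 Y35.46 F1400
G1 X18.29 Y35.46
G1 X10.60 Y22.14
G1 X18.29 Y8.82
G1 X33.67 Y8.82
G1 X41.36 Y22.14
M5
G0 X141.59 Y52.06
M4 S464
G1 X97.85 Y69.81 F1400
G1 X39.76 Y106.70
G1 X24.46 Y114.63
M5
G0 X52.20 Y51.65
M4 S464
G1 X50.95 Y60.38 F1400
G1 X56.25 Y67.44
G1 X64.98 Y68.69
G1 X72.04 Y63.39
G1 X73.29 Y54.66
G1 X67.99 Y47.60
G1 X59.26 Y46.35
G1 X52.20 Y51.65
M5
G0 X0.00 Y0.00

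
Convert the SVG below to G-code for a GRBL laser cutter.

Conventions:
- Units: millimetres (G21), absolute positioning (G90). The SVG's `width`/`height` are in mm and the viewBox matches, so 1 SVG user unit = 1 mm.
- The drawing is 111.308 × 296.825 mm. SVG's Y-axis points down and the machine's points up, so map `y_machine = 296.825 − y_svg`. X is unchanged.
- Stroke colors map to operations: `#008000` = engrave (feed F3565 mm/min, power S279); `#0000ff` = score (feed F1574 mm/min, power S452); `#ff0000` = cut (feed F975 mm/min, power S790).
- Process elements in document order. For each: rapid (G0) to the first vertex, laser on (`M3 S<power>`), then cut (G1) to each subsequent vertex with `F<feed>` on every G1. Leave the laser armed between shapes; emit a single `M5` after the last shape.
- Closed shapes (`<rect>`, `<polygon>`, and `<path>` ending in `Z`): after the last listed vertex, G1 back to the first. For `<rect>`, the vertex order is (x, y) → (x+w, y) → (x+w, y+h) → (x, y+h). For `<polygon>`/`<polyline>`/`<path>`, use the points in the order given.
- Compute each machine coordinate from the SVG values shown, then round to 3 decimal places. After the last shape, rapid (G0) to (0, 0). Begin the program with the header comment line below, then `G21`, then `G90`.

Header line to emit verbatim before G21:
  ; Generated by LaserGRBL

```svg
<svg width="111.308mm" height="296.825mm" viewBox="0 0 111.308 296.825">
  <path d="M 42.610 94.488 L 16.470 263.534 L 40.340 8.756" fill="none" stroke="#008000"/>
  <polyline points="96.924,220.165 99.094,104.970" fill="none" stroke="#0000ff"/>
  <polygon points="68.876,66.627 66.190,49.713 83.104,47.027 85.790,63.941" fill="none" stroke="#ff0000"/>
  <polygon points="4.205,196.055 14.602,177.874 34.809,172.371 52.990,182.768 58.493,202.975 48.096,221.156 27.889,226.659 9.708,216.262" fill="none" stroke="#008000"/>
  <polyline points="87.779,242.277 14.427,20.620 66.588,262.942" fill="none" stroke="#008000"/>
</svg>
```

1 u = 1 mm; y_m = 296.825 − y.

[1] `<path>` open polyline, #008000→engrave S279 F3565: (42.610,202.337) → (16.470,33.291) → (40.340,288.069)

[2] `<polyline>` line segment, #0000ff→score S452 F1574: (96.924,76.660) → (99.094,191.855)

[3] `<polygon>` regular polygon, #ff0000→cut S790 F975: (68.876,230.198) → (66.190,247.112) → (83.104,249.798) → (85.790,232.884) → (68.876,230.198) (closed)

[4] `<polygon>` regular polygon, #008000→engrave S279 F3565: (4.205,100.770) → (14.602,118.951) → (34.809,124.454) → (52.990,114.057) → (58.493,93.850) → (48.096,75.669) → (27.889,70.166) → (9.708,80.563) → (4.205,100.770) (closed)

[5] `<polyline>` open polyline, #008000→engrave S279 F3565: (87.779,54.548) → (14.427,276.205) → (66.588,33.883)

; Generated by LaserGRBL
G21
G90
G0 X42.610 Y202.337
M3 S279
G1 X16.470 Y33.291 F3565
G1 X40.340 Y288.069 F3565
G0 X96.924 Y76.660
M3 S452
G1 X99.094 Y191.855 F1574
G0 X68.876 Y230.198
M3 S790
G1 X66.190 Y247.112 F975
G1 X83.104 Y249.798 F975
G1 X85.790 Y232.884 F975
G1 X68.876 Y230.198 F975
G0 X4.205 Y100.770
M3 S279
G1 X14.602 Y118.951 F3565
G1 X34.809 Y124.454 F3565
G1 X52.990 Y114.057 F3565
G1 X58.493 Y93.850 F3565
G1 X48.096 Y75.669 F3565
G1 X27.889 Y70.166 F3565
G1 X9.708 Y80.563 F3565
G1 X4.205 Y100.770 F3565
G0 X87.779 Y54.548
M3 S279
G1 X14.427 Y276.205 F3565
G1 X66.588 Y33.883 F3565
M5
G0 X0.000 Y0.000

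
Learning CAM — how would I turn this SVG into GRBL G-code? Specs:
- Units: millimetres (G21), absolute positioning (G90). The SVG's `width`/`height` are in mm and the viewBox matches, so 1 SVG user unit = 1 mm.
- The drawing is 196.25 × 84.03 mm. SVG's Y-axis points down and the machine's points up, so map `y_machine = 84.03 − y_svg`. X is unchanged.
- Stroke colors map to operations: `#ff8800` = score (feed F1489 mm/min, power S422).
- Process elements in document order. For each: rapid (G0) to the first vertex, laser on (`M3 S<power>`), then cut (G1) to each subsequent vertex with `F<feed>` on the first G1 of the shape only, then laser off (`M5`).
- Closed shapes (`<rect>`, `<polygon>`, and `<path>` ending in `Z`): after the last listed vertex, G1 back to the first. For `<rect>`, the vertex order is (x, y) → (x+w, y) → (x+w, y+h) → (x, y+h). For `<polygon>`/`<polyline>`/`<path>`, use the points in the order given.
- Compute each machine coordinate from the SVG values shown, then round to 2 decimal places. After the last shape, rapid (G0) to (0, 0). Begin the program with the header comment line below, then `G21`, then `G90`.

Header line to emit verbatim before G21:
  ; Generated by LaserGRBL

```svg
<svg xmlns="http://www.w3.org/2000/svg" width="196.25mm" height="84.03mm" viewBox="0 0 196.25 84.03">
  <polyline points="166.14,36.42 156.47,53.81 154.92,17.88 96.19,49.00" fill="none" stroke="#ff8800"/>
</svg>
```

viewBox `0 0 196.25 84.03` with mm width/height → 1 unit = 1 mm. Flip: y_m = 84.03 − y_svg.

**Shape 1** — `<polyline>` open polyline, stroke `#ff8800` → score (S422, F1489). Machine vertices: (166.14,47.61) → (156.47,30.22) → (154.92,66.15) → (96.19,35.03). Open path.

; Generated by LaserGRBL
G21
G90
G0 X166.14 Y47.61
M3 S422
G1 X156.47 Y30.22 F1489
G1 X154.92 Y66.15
G1 X96.19 Y35.03
M5
G0 X0.00 Y0.00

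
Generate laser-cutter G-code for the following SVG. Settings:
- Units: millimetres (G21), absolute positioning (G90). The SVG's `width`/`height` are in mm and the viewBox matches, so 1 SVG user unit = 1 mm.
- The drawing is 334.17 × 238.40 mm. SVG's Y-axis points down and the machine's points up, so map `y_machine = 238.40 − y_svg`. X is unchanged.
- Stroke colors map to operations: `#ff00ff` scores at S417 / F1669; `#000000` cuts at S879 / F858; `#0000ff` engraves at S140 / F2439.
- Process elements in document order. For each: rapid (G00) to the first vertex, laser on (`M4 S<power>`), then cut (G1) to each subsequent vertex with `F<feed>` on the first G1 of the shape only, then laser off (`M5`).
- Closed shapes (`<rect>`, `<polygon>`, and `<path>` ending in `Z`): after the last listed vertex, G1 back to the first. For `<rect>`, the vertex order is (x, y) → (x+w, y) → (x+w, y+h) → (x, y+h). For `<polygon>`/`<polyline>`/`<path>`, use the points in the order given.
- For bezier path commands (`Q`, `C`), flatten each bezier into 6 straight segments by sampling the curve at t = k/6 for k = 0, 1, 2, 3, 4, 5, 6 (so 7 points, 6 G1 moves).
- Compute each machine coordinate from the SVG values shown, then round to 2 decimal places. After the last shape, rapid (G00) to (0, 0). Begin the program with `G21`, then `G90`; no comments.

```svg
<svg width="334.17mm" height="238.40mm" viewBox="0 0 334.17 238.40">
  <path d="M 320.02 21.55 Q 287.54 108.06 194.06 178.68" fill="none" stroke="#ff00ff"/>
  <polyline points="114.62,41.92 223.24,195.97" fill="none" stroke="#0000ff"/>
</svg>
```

G21
G90
G00 X320.02 Y216.85
M4 S417
G1 X307.50 Y188.45 F1669
G1 X291.59 Y160.94
G1 X272.29 Y134.31
G1 X249.60 Y108.57
G1 X223.53 Y83.70
G1 X194.06 Y59.72
M5
G00 X114.62 Y196.48
M4 S140
G1 X223.24 Y42.43 F2439
M5
G00 X0.00 Y0.00

Since the viewBox matches the mm dimensions, user units are millimetres directly. The only transform is the Y-flip y_m = 238.40 − y_svg.

Shape 1 is a quadratic bezier drawn with `<path>`. Its stroke #ff00ff means score at S417, F1669. After flipping Y the toolpath is (320.02,216.85) → (307.50,188.45) → (291.59,160.94) → (272.29,134.31) → (249.60,108.57) → (223.53,83.70) → (194.06,59.72).

Shape 2 is a line segment drawn with `<polyline>`. Its stroke #0000ff means engrave at S140, F2439. After flipping Y the toolpath is (114.62,196.48) → (223.24,42.43).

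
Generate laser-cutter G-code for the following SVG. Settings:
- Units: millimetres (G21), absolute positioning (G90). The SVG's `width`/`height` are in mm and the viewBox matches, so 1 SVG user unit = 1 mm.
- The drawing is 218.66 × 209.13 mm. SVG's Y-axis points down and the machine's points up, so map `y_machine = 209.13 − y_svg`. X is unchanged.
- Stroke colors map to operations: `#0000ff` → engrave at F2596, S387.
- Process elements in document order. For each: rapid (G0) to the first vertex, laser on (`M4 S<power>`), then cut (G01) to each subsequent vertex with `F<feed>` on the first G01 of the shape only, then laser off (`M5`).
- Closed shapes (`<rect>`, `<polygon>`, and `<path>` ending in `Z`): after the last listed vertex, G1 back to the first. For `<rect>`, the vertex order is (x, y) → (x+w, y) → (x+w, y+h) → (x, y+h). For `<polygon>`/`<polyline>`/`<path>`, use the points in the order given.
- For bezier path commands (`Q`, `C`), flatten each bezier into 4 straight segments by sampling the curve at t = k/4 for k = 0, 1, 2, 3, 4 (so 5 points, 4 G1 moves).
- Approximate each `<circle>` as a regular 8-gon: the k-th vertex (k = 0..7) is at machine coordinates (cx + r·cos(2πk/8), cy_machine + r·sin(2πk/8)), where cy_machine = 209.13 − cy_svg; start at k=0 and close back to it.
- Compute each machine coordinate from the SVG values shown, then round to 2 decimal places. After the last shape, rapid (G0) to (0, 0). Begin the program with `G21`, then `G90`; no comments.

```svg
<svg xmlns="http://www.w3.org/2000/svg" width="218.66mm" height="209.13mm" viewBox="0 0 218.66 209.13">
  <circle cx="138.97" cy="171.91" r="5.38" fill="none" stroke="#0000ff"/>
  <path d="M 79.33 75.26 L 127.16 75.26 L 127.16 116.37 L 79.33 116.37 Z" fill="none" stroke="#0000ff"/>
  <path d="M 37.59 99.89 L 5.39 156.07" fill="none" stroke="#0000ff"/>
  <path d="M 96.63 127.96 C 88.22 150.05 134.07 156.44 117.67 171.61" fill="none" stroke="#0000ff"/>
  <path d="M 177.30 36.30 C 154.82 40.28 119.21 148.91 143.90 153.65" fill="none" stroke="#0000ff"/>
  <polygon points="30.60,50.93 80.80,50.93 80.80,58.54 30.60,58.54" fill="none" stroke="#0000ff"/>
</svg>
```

viewBox `0 0 218.66 209.13` with mm width/height → 1 unit = 1 mm. Flip: y_m = 209.13 − y_svg.

**Shape 1** — `<circle>` circle, stroke `#0000ff` → engrave (S387, F2596). Machine vertices: (144.35,37.22) → (142.77,41.02) → (138.97,42.60) → (135.17,41.02) → (133.59,37.22) → (135.17,33.42) → (138.97,31.84) → (142.77,33.42) → (144.35,37.22). Closed: final G1 returns to the first vertex.

**Shape 2** — `<path>` rectangle, stroke `#0000ff` → engrave (S387, F2596). Machine vertices: (79.33,133.87) → (127.16,133.87) → (127.16,92.76) → (79.33,92.76) → (79.33,133.87). Closed: final G1 returns to the first vertex.

**Shape 3** — `<path>` line segment, stroke `#0000ff` → engrave (S387, F2596). Machine vertices: (37.59,109.24) → (5.39,53.06). Open path.

**Shape 4** — `<path>` cubic bezier, stroke `#0000ff` → engrave (S387, F2596). Control points (SVG): P0=(96.63,127.96), P1=(88.22,150.05), P2=(134.07,156.44), P3=(117.67,171.61); sampled at t=k/4. Machine vertices: (96.63,81.17) → (98.68,67.16) → (110.15,56.75) → (120.12,47.63) → (117.67,37.52). Open path.

**Shape 5** — `<path>` cubic bezier, stroke `#0000ff` → engrave (S387, F2596). Control points (SVG): P0=(177.30,36.30), P1=(154.82,40.28), P2=(119.21,148.91), P3=(143.90,153.65); sampled at t=k/4. Machine vertices: (177.30,172.83) → (159.13,153.48) → (142.91,114.44) → (135.54,75.26) → (143.90,55.48). Open path.

**Shape 6** — `<polygon>` rectangle, stroke `#0000ff` → engrave (S387, F2596). Machine vertices: (30.60,158.20) → (80.80,158.20) → (80.80,150.59) → (30.60,150.59) → (30.60,158.20). Closed: final G1 returns to the first vertex.

G21
G90
G0 X144.35 Y37.22
M4 S387
G01 X142.77 Y41.02 F2596
G01 X138.97 Y42.60
G01 X135.17 Y41.02
G01 X133.59 Y37.22
G01 X135.17 Y33.42
G01 X138.97 Y31.84
G01 X142.77 Y33.42
G01 X144.35 Y37.22
M5
G0 X79.33 Y133.87
M4 S387
G01 X127.16 Y133.87 F2596
G01 X127.16 Y92.76
G01 X79.33 Y92.76
G01 X79.33 Y133.87
M5
G0 X37.59 Y109.24
M4 S387
G01 X5.39 Y53.06 F2596
M5
G0 X96.63 Y81.17
M4 S387
G01 X98.68 Y67.16 F2596
G01 X110.15 Y56.75
G01 X120.12 Y47.63
G01 X117.67 Y37.52
M5
G0 X177.30 Y172.83
M4 S387
G01 X159.13 Y153.48 F2596
G01 X142.91 Y114.44
G01 X135.54 Y75.26
G01 X143.90 Y55.48
M5
G0 X30.60 Y158.20
M4 S387
G01 X80.80 Y158.20 F2596
G01 X80.80 Y150.59
G01 X30.60 Y150.59
G01 X30.60 Y158.20
M5
G0 X0.00 Y0.00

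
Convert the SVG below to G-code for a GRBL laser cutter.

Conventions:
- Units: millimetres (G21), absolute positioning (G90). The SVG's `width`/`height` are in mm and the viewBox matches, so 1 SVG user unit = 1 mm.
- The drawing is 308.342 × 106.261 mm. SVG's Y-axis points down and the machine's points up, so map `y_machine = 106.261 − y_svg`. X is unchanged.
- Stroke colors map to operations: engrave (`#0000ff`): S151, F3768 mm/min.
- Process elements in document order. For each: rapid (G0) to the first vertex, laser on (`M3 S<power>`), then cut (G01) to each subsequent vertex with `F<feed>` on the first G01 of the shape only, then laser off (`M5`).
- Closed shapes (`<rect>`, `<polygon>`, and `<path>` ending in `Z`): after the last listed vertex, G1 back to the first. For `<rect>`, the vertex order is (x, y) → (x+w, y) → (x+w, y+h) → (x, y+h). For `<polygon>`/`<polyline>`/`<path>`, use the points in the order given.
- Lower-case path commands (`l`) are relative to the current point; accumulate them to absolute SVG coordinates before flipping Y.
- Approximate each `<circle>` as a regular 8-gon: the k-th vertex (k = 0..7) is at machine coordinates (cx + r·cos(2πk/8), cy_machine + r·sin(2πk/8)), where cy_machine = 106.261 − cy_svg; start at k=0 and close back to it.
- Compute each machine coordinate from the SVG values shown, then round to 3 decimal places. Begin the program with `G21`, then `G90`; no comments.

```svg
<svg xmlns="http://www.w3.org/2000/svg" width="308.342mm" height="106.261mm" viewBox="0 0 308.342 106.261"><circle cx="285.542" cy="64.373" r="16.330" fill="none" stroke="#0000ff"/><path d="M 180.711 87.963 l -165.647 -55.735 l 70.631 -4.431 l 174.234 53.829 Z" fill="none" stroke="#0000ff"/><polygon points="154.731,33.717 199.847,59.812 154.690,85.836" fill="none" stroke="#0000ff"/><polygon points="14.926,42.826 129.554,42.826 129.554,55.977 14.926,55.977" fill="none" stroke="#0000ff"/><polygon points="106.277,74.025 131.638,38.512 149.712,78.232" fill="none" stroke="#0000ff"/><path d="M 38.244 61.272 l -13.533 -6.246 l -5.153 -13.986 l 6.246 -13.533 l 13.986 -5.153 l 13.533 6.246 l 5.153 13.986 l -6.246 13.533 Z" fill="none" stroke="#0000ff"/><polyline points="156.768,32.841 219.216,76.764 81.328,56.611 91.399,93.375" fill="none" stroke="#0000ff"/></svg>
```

viewBox `0 0 308.342 106.261` with mm width/height → 1 unit = 1 mm. Flip: y_m = 106.261 − y_svg.

**Shape 1** — `<circle>` circle, stroke `#0000ff` → engrave (S151, F3768). Machine vertices: (301.872,41.888) → (297.089,53.435) → (285.542,58.218) → (273.995,53.435) → (269.212,41.888) → (273.995,30.341) → (285.542,25.558) → (297.089,30.341) → (301.872,41.888). Closed: final G1 returns to the first vertex.

**Shape 2** — `<path>` closed polygon, stroke `#0000ff` → engrave (S151, F3768). Machine vertices: (180.711,18.298) → (15.064,74.033) → (85.695,78.464) → (259.929,24.635) → (180.711,18.298). Closed: final G1 returns to the first vertex.

**Shape 3** — `<polygon>` regular polygon, stroke `#0000ff` → engrave (S151, F3768). Machine vertices: (154.731,72.544) → (199.847,46.449) → (154.690,20.425) → (154.731,72.544). Closed: final G1 returns to the first vertex.

**Shape 4** — `<polygon>` rectangle, stroke `#0000ff` → engrave (S151, F3768). Machine vertices: (14.926,63.435) → (129.554,63.435) → (129.554,50.284) → (14.926,50.284) → (14.926,63.435). Closed: final G1 returns to the first vertex.

**Shape 5** — `<polygon>` regular polygon, stroke `#0000ff` → engrave (S151, F3768). Machine vertices: (106.277,32.236) → (131.638,67.749) → (149.712,28.029) → (106.277,32.236). Closed: final G1 returns to the first vertex.

**Shape 6** — `<path>` regular polygon, stroke `#0000ff` → engrave (S151, F3768). Machine vertices: (38.244,44.989) → (24.711,51.235) → (19.558,65.221) → (25.804,78.754) → (39.790,83.907) → (53.323,77.661) → (58.476,63.675) → (52.230,50.142) → (38.244,44.989). Closed: final G1 returns to the first vertex.

**Shape 7** — `<polyline>` open polyline, stroke `#0000ff` → engrave (S151, F3768). Machine vertices: (156.768,73.420) → (219.216,29.497) → (81.328,49.650) → (91.399,12.886). Open path.

G21
G90
G0 X301.872 Y41.888
M3 S151
G01 X297.089 Y53.435 F3768
G01 X285.542 Y58.218
G01 X273.995 Y53.435
G01 X269.212 Y41.888
G01 X273.995 Y30.341
G01 X285.542 Y25.558
G01 X297.089 Y30.341
G01 X301.872 Y41.888
M5
G0 X180.711 Y18.298
M3 S151
G01 X15.064 Y74.033 F3768
G01 X85.695 Y78.464
G01 X259.929 Y24.635
G01 X180.711 Y18.298
M5
G0 X154.731 Y72.544
M3 S151
G01 X199.847 Y46.449 F3768
G01 X154.690 Y20.425
G01 X154.731 Y72.544
M5
G0 X14.926 Y63.435
M3 S151
G01 X129.554 Y63.435 F3768
G01 X129.554 Y50.284
G01 X14.926 Y50.284
G01 X14.926 Y63.435
M5
G0 X106.277 Y32.236
M3 S151
G01 X131.638 Y67.749 F3768
G01 X149.712 Y28.029
G01 X106.277 Y32.236
M5
G0 X38.244 Y44.989
M3 S151
G01 X24.711 Y51.235 F3768
G01 X19.558 Y65.221
G01 X25.804 Y78.754
G01 X39.790 Y83.907
G01 X53.323 Y77.661
G01 X58.476 Y63.675
G01 X52.230 Y50.142
G01 X38.244 Y44.989
M5
G0 X156.768 Y73.420
M3 S151
G01 X219.216 Y29.497 F3768
G01 X81.328 Y49.650
G01 X91.399 Y12.886
M5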